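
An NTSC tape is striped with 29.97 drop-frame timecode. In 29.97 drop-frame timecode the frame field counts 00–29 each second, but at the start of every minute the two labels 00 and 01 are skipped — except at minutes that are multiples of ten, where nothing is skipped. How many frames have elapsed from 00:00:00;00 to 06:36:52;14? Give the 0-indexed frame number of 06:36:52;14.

713660

Complete 10-minute blocks: 39, each 17982 frames → 701298.
Remaining 6 whole minutes in the current block: 1800 + 5 × 1798 = 10790 frames.
Within the current minute: 52 × 30 + 14 − 2 = 1572 (labels ;00/;01 skipped at this minute). Total = 701298 + 10790 + 1572 = 713660.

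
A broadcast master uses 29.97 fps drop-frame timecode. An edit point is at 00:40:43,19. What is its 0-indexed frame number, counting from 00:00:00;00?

Complete 10-minute blocks: 4, each 17982 frames → 71928.
Remaining 0 whole minutes in the current block: 0 frames.
Within the current minute: 43 × 30 + 19 = 1309. Total = 71928 + 0 + 1309 = 73237.

73237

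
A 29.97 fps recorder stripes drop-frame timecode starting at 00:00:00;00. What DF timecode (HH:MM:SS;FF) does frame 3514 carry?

00:01:57;06

Ten DF minutes hold 17982 frames, so frame 3514 lies in block 0 (frames 0–17981) with 3514 frames into that block.
The block's first minute is 1800 frames and the rest 1798 each; 3514 frames reaches minute 1, so 0 × 18 + 1 × 2 = 2 labels have been skipped so far.
Adding those back, label number 3514 + 2 = 3516 at 30 labels/s is 117 s + 6 f = 0 h 1 min 57 s frame 6, i.e. 00:01:57;06.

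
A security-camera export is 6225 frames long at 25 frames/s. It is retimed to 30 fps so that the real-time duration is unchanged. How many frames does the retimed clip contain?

Target frames = source frames × (target rate / source rate) = 6225 × (30)/(25) = 6225 × 6/5 = 7470.

7470 frames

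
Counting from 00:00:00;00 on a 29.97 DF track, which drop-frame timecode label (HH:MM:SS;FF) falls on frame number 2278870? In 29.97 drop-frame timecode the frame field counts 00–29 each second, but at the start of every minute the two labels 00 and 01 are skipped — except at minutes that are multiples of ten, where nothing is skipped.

21:07:18;12

Each 10-minute DF block holds 10 × 60 × 30 − 9 × 2 = 17982 frames. 2278870 ÷ 17982 → 126 full blocks, remainder 13138.
Within the partial block the first minute is 1800 frames and each further minute 1798, so 7 further minute boundaries passed. Total skipped labels = 18 × 126 + 2 × 7 = 2282.
Non-drop label index = 2278870 + 2282 = 2281152; at 30 labels/s that is 21:07:18:12, i.e. DF 21:07:18;12.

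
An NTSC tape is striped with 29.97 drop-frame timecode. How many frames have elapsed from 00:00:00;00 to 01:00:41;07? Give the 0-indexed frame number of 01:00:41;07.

109129

As if non-drop at 30 labels/s: (1 × 3600 + 0 × 60 + 41) × 30 + 7 = 109237.
Minute boundaries passed: 60; those not divisible by 10: 60 − 6 = 54; dropped labels = 2 × 54 = 108.
Actual frame index = 109237 − 108 = 109129.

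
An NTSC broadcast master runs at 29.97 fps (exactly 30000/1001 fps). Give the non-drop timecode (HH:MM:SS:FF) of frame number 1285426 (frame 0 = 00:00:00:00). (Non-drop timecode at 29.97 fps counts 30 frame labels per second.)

11:54:07:16

1285426 ÷ 30 = 42847 full seconds, remainder 16 frames.
42847 s = 11 h 54 min 7 s.
Timecode: 11:54:07:16.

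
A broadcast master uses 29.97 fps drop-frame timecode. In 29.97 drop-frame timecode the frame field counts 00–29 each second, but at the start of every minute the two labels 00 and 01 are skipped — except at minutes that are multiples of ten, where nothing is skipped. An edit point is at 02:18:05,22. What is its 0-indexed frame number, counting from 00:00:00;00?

As if non-drop at 30 labels/s: (2 × 3600 + 18 × 60 + 5) × 30 + 22 = 248572.
Minute boundaries passed: 138; those not divisible by 10: 138 − 13 = 125; dropped labels = 2 × 125 = 250.
Actual frame index = 248572 − 250 = 248322.

248322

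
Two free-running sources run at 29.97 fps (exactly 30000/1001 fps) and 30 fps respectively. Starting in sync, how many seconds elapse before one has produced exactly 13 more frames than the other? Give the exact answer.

The gap grows by |30 − 30000/1001| = 30/1001 frames per second.
Time for a 13-frame gap: 13 ÷ (30/1001) = 13013/30 s.

13013/30 seconds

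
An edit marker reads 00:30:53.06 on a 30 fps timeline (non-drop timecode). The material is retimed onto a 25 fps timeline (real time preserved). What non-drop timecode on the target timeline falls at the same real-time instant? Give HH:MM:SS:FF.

Source frame index: (0×3600 + 30×60 + 53) × 30 + 6 = 55596.
Real time: 55596 / (30) = 9266/5 s.
Target frame: (9266/5) × (25) = 46330.
At 25 labels/s: frame 46330 → 00:30:53:05.

00:30:53:05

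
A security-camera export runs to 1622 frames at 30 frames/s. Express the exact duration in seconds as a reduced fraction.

811/15 seconds

Running time = 1622 ÷ (30) = 1622 × 1/30 = 811/15 s.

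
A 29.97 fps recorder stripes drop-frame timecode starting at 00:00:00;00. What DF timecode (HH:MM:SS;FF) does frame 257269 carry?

Ten DF minutes hold 17982 frames, so frame 257269 lies in block 14 (frames 251748–269729) with 5521 frames into that block.
The block's first minute is 1800 frames and the rest 1798 each; 5521 frames reaches minute 3, so 14 × 18 + 3 × 2 = 258 labels have been skipped so far.
Adding those back, label number 257269 + 258 = 257527 at 30 labels/s is 8584 s + 7 f = 2 h 23 min 4 s frame 7, i.e. 02:23:04;07.

02:23:04;07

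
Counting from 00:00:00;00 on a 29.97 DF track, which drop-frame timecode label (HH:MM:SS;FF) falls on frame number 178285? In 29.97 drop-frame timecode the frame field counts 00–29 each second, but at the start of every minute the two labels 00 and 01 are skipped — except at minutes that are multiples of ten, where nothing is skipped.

Each 10-minute DF block holds 10 × 60 × 30 − 9 × 2 = 17982 frames. 178285 ÷ 17982 → 9 full blocks, remainder 16447.
Within the partial block the first minute is 1800 frames and each further minute 1798, so 9 further minute boundaries passed. Total skipped labels = 18 × 9 + 2 × 9 = 180.
Non-drop label index = 178285 + 180 = 178465; at 30 labels/s that is 01:39:08:25, i.e. DF 01:39:08;25.

01:39:08;25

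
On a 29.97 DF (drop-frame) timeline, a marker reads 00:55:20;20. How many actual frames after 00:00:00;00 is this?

99520

Complete 10-minute blocks: 5, each 17982 frames → 89910.
Remaining 5 whole minutes in the current block: 1800 + 4 × 1798 = 8992 frames.
Within the current minute: 20 × 30 + 20 − 2 = 618 (labels ;00/;01 skipped at this minute). Total = 89910 + 8992 + 618 = 99520.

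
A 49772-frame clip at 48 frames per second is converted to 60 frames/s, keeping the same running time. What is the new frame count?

62215 frames

Target frames = source frames × (target rate / source rate) = 49772 × (60)/(48) = 49772 × 5/4 = 62215.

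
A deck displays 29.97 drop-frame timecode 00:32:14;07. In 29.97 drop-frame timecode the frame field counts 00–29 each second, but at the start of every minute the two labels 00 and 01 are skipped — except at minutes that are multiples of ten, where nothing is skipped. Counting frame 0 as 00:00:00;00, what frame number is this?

57969

As if non-drop at 30 labels/s: (0 × 3600 + 32 × 60 + 14) × 30 + 7 = 58027.
Minute boundaries passed: 32; those not divisible by 10: 32 − 3 = 29; dropped labels = 2 × 29 = 58.
Actual frame index = 58027 − 58 = 57969.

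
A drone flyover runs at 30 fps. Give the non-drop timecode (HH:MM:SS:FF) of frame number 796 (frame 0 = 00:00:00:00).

00:00:26:16

796 ÷ 30 = 26 full seconds, remainder 16 frames.
26 s = 0 h 0 min 26 s.
Timecode: 00:00:26:16.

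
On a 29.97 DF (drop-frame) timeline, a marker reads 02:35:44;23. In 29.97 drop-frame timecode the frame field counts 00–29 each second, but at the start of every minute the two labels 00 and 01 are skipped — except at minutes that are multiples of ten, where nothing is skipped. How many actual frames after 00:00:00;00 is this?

As if non-drop at 30 labels/s: (2 × 3600 + 35 × 60 + 44) × 30 + 23 = 280343.
Minute boundaries passed: 155; those not divisible by 10: 155 − 15 = 140; dropped labels = 2 × 140 = 280.
Actual frame index = 280343 − 280 = 280063.

280063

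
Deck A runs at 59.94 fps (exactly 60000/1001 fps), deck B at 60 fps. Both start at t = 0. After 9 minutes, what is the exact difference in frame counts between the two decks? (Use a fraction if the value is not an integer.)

9 min = 540 s.
A emits 60000/1001 × 540 = 32400000/1001 frames; B emits 60 × 540 = 32400.
Difference = 32400/1001 frames (≈ 32.3676); B is ahead of A.

32400/1001 frames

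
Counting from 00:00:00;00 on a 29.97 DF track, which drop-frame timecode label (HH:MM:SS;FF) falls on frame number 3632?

Each 10-minute DF block holds 10 × 60 × 30 − 9 × 2 = 17982 frames. 3632 ÷ 17982 → 0 full blocks, remainder 3632.
Within the partial block the first minute is 1800 frames and each further minute 1798, so 2 further minute boundaries passed. Total skipped labels = 18 × 0 + 2 × 2 = 4.
Non-drop label index = 3632 + 4 = 3636; at 30 labels/s that is 00:02:01:06, i.e. DF 00:02:01;06.

00:02:01;06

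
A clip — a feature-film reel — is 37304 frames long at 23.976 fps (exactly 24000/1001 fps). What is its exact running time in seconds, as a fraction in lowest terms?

Running time = 37304 ÷ (24000/1001) = 37304 × 1001/24000 = 4667663/3000 s.

4667663/3000 seconds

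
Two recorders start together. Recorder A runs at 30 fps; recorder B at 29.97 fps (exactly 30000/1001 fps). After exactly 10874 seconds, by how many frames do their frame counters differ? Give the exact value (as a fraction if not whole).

326220/1001 frames

A emits 30 × 10874 = 326220 frames; B emits 30000/1001 × 10874 = 326220000/1001.
Difference = 326220/1001 frames (≈ 325.8941); B is behind A.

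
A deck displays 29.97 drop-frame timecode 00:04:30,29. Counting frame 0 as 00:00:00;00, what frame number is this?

8121

As if non-drop at 30 labels/s: (0 × 3600 + 4 × 60 + 30) × 30 + 29 = 8129.
Minute boundaries passed: 4; those not divisible by 10: 4 − 0 = 4; dropped labels = 2 × 4 = 8.
Actual frame index = 8129 − 8 = 8121.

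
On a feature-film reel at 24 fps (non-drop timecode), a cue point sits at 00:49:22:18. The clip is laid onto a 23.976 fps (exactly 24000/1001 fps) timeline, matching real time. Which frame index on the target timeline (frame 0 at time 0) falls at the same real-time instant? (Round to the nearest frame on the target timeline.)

frame 71035

Source frame index: (0×3600 + 49×60 + 22) × 24 + 18 = 71106.
Real time: 71106 / (24) = 11851/4 s.
Target frame: (11851/4) × (24000/1001) = 10158000/143 ≈ 71034.965 → 71035.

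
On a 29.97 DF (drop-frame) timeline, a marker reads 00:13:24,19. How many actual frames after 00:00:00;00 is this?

24115

As if non-drop at 30 labels/s: (0 × 3600 + 13 × 60 + 24) × 30 + 19 = 24139.
Minute boundaries passed: 13; those not divisible by 10: 13 − 1 = 12; dropped labels = 2 × 12 = 24.
Actual frame index = 24139 − 24 = 24115.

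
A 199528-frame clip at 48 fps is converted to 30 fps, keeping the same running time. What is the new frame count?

Target frames = source frames × (target rate / source rate) = 199528 × (30)/(48) = 199528 × 5/8 = 124705.

124705 frames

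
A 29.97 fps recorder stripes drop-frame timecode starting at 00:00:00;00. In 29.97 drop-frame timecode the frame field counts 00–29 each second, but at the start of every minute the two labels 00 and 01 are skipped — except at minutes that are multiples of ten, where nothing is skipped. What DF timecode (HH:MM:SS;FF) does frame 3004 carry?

00:01:40;06

Ten DF minutes hold 17982 frames, so frame 3004 lies in block 0 (frames 0–17981) with 3004 frames into that block.
The block's first minute is 1800 frames and the rest 1798 each; 3004 frames reaches minute 1, so 0 × 18 + 1 × 2 = 2 labels have been skipped so far.
Adding those back, label number 3004 + 2 = 3006 at 30 labels/s is 100 s + 6 f = 0 h 1 min 40 s frame 6, i.e. 00:01:40;06.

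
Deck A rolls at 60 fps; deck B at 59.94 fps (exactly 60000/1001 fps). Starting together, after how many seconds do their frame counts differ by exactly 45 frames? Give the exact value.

The gap grows by |60000/1001 − 60| = 60/1001 frames per second.
Time for a 45-frame gap: 45 ÷ (60/1001) = 750.75 s.

750.75 seconds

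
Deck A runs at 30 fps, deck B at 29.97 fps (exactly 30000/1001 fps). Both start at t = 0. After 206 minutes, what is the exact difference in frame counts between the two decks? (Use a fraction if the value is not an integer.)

370800/1001 frames

206 min = 12360 s.
A emits 30 × 12360 = 370800 frames; B emits 30000/1001 × 12360 = 370800000/1001.
Difference = 370800/1001 frames (≈ 370.4296); B is behind A.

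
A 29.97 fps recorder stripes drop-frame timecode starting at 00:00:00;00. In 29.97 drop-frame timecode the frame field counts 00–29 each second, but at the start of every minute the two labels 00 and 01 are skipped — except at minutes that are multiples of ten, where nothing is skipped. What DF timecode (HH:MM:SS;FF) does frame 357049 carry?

Ten DF minutes hold 17982 frames, so frame 357049 lies in block 19 (frames 341658–359639) with 15391 frames into that block.
The block's first minute is 1800 frames and the rest 1798 each; 15391 frames reaches minute 8, so 19 × 18 + 8 × 2 = 358 labels have been skipped so far.
Adding those back, label number 357049 + 358 = 357407 at 30 labels/s is 11913 s + 17 f = 3 h 18 min 33 s frame 17, i.e. 03:18:33;17.

03:18:33;17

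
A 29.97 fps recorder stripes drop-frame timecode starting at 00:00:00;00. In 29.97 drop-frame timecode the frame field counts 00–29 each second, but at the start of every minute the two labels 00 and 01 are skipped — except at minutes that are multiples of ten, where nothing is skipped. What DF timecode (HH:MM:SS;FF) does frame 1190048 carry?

11:01:47;28

Ten DF minutes hold 17982 frames, so frame 1190048 lies in block 66 (frames 1186812–1204793) with 3236 frames into that block.
The block's first minute is 1800 frames and the rest 1798 each; 3236 frames reaches minute 1, so 66 × 18 + 1 × 2 = 1190 labels have been skipped so far.
Adding those back, label number 1190048 + 1190 = 1191238 at 30 labels/s is 39707 s + 28 f = 11 h 1 min 47 s frame 28, i.e. 11:01:47;28.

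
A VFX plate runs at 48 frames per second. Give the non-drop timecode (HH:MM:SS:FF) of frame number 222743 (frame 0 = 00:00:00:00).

01:17:20:23

222743 ÷ 48 = 4640 full seconds, remainder 23 frames.
4640 s = 1 h 17 min 20 s.
Timecode: 01:17:20:23.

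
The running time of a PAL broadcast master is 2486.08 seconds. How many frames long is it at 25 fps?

62152 frames

Frames = 2486.08 × 25 = 62152.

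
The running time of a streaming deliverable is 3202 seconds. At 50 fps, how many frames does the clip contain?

Frames = 3202 × 50 = 160100.

160100 frames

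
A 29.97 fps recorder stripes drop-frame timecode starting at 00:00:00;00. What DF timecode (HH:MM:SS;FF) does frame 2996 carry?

Ten DF minutes hold 17982 frames, so frame 2996 lies in block 0 (frames 0–17981) with 2996 frames into that block.
The block's first minute is 1800 frames and the rest 1798 each; 2996 frames reaches minute 1, so 0 × 18 + 1 × 2 = 2 labels have been skipped so far.
Adding those back, label number 2996 + 2 = 2998 at 30 labels/s is 99 s + 28 f = 0 h 1 min 39 s frame 28, i.e. 00:01:39;28.

00:01:39;28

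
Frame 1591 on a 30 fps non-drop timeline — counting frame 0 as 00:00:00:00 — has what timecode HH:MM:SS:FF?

1591 ÷ 30 = 53 full seconds, remainder 1 frame.
53 s = 0 h 0 min 53 s.
Timecode: 00:00:53:01.

00:00:53:01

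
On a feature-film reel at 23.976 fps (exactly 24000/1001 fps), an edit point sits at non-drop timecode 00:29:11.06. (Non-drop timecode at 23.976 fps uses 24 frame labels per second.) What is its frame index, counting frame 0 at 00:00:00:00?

frame 42030

Total seconds to the label: (0 × 3600 + 29 × 60 + 11) = 1751.
Frame index = 1751 × 24 + 6 = 42030.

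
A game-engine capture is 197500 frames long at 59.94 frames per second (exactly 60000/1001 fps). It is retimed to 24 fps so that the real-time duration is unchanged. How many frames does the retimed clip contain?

Target frames = source frames × (target rate / source rate) = 197500 × (24)/(60000/1001) = 197500 × 1001/2500 = 79079.

79079 frames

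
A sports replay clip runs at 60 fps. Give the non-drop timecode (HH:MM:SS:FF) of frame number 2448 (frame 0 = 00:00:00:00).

2448 ÷ 60 = 40 full seconds, remainder 48 frames.
40 s = 0 h 0 min 40 s.
Timecode: 00:00:40:48.

00:00:40:48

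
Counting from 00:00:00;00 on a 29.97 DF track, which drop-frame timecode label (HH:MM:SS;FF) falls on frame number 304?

00:00:10;04

Each 10-minute DF block holds 10 × 60 × 30 − 9 × 2 = 17982 frames. 304 ÷ 17982 → 0 full blocks, remainder 304.
Within the partial block the first minute is 1800 frames and each further minute 1798, so 0 further minute boundaries passed. Total skipped labels = 18 × 0 + 2 × 0 = 0.
Non-drop label index = 304 + 0 = 304; at 30 labels/s that is 00:00:10:04, i.e. DF 00:00:10;04.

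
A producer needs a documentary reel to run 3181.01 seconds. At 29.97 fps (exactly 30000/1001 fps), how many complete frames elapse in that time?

Frames = 3181.01 × 30000/1001 = 13632900/143 ≈ 95334.9650.
Complete frames: 95334.

95334 frames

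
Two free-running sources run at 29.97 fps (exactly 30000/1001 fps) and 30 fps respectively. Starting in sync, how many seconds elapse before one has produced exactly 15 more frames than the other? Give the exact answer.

500.5 seconds

The gap grows by |30 − 30000/1001| = 30/1001 frames per second.
Time for a 15-frame gap: 15 ÷ (30/1001) = 500.5 s.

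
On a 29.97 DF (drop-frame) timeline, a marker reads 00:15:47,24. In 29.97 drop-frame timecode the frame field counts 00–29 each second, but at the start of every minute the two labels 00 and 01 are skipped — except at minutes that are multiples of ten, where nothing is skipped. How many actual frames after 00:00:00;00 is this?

28406

As if non-drop at 30 labels/s: (0 × 3600 + 15 × 60 + 47) × 30 + 24 = 28434.
Minute boundaries passed: 15; those not divisible by 10: 15 − 1 = 14; dropped labels = 2 × 14 = 28.
Actual frame index = 28434 − 28 = 28406.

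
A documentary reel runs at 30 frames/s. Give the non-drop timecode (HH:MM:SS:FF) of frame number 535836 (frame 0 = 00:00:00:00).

535836 ÷ 30 = 17861 full seconds, remainder 6 frames.
17861 s = 4 h 57 min 41 s.
Timecode: 04:57:41:06.

04:57:41:06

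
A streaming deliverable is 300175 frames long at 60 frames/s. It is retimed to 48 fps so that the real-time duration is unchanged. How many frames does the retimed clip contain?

Target frames = source frames × (target rate / source rate) = 300175 × (48)/(60) = 300175 × 4/5 = 240140.

240140 frames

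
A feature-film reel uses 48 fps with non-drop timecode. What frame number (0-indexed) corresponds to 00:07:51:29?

Total seconds to the label: (0 × 3600 + 7 × 60 + 51) = 471.
Frame index = 471 × 48 + 29 = 22637.

22637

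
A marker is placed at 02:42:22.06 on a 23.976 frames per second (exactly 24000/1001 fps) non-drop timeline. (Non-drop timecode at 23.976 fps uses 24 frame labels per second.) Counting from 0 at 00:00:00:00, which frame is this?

frame 233814

Total seconds to the label: (2 × 3600 + 42 × 60 + 22) = 9742.
Frame index = 9742 × 24 + 6 = 233814.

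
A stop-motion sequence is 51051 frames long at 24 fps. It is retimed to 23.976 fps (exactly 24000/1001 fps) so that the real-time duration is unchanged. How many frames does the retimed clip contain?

51000 frames

Target frames = source frames × (target rate / source rate) = 51051 × (24000/1001)/(24) = 51051 × 1000/1001 = 51000.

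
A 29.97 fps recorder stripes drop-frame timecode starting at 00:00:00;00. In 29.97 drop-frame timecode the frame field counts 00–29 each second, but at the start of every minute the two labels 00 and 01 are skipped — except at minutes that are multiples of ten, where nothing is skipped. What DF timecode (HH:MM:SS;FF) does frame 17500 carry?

00:09:43;28

Each 10-minute DF block holds 10 × 60 × 30 − 9 × 2 = 17982 frames. 17500 ÷ 17982 → 0 full blocks, remainder 17500.
Within the partial block the first minute is 1800 frames and each further minute 1798, so 9 further minute boundaries passed. Total skipped labels = 18 × 0 + 2 × 9 = 18.
Non-drop label index = 17500 + 18 = 17518; at 30 labels/s that is 00:09:43:28, i.e. DF 00:09:43;28.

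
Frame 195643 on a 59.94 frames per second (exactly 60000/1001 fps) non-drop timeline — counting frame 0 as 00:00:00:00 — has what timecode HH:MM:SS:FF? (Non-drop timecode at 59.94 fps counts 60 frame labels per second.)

00:54:20:43

195643 ÷ 60 = 3260 full seconds, remainder 43 frames.
3260 s = 0 h 54 min 20 s.
Timecode: 00:54:20:43.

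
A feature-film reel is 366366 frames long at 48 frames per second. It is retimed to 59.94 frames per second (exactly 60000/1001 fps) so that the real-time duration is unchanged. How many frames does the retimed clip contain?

Target frames = source frames × (target rate / source rate) = 366366 × (60000/1001)/(48) = 366366 × 1250/1001 = 457500.

457500 frames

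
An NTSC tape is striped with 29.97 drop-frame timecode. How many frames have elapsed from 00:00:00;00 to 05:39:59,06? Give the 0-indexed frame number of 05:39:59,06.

611364

As if non-drop at 30 labels/s: (5 × 3600 + 39 × 60 + 59) × 30 + 6 = 611976.
Minute boundaries passed: 339; those not divisible by 10: 339 − 33 = 306; dropped labels = 2 × 306 = 612.
Actual frame index = 611976 − 612 = 611364.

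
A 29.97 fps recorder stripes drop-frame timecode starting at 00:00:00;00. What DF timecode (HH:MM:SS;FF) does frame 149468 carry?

Ten DF minutes hold 17982 frames, so frame 149468 lies in block 8 (frames 143856–161837) with 5612 frames into that block.
The block's first minute is 1800 frames and the rest 1798 each; 5612 frames reaches minute 3, so 8 × 18 + 3 × 2 = 150 labels have been skipped so far.
Adding those back, label number 149468 + 150 = 149618 at 30 labels/s is 4987 s + 8 f = 1 h 23 min 7 s frame 8, i.e. 01:23:07;08.

01:23:07;08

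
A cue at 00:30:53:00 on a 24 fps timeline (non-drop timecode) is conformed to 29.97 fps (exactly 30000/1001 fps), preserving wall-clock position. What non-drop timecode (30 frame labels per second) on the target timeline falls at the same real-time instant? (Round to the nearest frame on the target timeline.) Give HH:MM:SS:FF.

Source frame index: (0×3600 + 30×60 + 53) × 24 + 0 = 44472.
Real time: 44472 / (24) = 1853 s.
Target frame: (1853) × (30000/1001) = 55590000/1001 ≈ 55534.466 → 55534.
At 30 labels/s: frame 55534 → 00:30:51:04.

00:30:51:04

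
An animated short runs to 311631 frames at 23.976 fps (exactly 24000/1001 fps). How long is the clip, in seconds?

Running time = 311631 / (24000/1001) = 12997.609625 s.

12997.609625 seconds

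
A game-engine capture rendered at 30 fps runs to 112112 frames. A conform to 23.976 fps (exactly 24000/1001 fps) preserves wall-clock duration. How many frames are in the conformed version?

Target frames = source frames × (target rate / source rate) = 112112 × (24000/1001)/(30) = 112112 × 800/1001 = 89600.

89600 frames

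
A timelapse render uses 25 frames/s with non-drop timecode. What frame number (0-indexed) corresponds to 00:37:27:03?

56178

Total seconds to the label: (0 × 3600 + 37 × 60 + 27) = 2247.
Frame index = 2247 × 25 + 3 = 56178.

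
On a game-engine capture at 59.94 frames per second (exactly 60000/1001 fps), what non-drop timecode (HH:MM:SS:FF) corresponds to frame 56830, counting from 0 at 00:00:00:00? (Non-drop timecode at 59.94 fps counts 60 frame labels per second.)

00:15:47:10

56830 ÷ 60 = 947 full seconds, remainder 10 frames.
947 s = 0 h 15 min 47 s.
Timecode: 00:15:47:10.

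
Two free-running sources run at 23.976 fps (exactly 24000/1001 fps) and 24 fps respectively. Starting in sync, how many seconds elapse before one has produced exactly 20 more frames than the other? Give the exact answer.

The gap grows by |24 − 24000/1001| = 24/1001 frames per second.
Time for a 20-frame gap: 20 ÷ (24/1001) = 5005/6 s.

5005/6 seconds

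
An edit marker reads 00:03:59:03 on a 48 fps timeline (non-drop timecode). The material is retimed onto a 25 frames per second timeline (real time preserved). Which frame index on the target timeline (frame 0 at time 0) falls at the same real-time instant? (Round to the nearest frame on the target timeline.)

frame 5977

Source frame index: (0×3600 + 3×60 + 59) × 48 + 3 = 11475.
Real time: 11475 / (48) = 3825/16 s.
Target frame: (3825/16) × (25) = 95625/16 ≈ 5976.562 → 5977.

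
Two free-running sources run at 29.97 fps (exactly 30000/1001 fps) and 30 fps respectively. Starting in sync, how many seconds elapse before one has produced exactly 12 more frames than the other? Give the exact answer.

The gap grows by |30 − 30000/1001| = 30/1001 frames per second.
Time for a 12-frame gap: 12 ÷ (30/1001) = 400.4 s.

400.4 seconds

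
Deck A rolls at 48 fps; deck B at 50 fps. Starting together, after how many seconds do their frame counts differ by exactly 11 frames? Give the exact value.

The gap grows by |50 − 48| = 2 frames per second.
Time for a 11-frame gap: 11 ÷ (2) = 5.5 s.

5.5 seconds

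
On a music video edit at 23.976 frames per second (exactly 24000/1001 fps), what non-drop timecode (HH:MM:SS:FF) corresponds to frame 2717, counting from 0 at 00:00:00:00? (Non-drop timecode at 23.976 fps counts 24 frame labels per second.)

2717 ÷ 24 = 113 full seconds, remainder 5 frames.
113 s = 0 h 1 min 53 s.
Timecode: 00:01:53:05.

00:01:53:05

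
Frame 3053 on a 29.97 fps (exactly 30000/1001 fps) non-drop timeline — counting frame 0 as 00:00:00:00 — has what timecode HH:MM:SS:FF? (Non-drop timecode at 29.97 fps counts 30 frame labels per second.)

3053 ÷ 30 = 101 full seconds, remainder 23 frames.
101 s = 0 h 1 min 41 s.
Timecode: 00:01:41:23.

00:01:41:23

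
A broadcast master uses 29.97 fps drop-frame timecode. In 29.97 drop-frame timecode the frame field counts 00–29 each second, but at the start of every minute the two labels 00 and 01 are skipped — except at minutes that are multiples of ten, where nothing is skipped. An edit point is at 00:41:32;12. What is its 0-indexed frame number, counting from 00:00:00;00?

74698

As if non-drop at 30 labels/s: (0 × 3600 + 41 × 60 + 32) × 30 + 12 = 74772.
Minute boundaries passed: 41; those not divisible by 10: 41 − 4 = 37; dropped labels = 2 × 37 = 74.
Actual frame index = 74772 − 74 = 74698.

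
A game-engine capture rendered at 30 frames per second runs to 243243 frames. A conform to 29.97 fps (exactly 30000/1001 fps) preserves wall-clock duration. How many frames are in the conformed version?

Target frames = source frames × (target rate / source rate) = 243243 × (30000/1001)/(30) = 243243 × 1000/1001 = 243000.

243000 frames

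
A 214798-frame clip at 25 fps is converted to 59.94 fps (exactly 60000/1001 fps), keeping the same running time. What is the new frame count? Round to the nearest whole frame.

Frames at target rate = 214798 × (60000/1001) / (25) = 515515200/1001 ≈ 515000.200.
Nearest whole frame: 515000.

515000 frames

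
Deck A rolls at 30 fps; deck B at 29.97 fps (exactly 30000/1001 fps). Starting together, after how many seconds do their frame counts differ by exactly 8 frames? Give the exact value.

4004/15 seconds

The gap grows by |30000/1001 − 30| = 30/1001 frames per second.
Time for a 8-frame gap: 8 ÷ (30/1001) = 4004/15 s.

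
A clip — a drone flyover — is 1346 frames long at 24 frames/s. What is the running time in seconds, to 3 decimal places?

Running time = 1346 × 1/24 = 673/12 s ≈ 56.083 s.

56.083 seconds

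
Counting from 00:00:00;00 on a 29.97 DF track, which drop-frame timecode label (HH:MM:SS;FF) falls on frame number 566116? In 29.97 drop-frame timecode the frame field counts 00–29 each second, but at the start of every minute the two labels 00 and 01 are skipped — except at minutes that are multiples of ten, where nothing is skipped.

05:14:49;12

Ten DF minutes hold 17982 frames, so frame 566116 lies in block 31 (frames 557442–575423) with 8674 frames into that block.
The block's first minute is 1800 frames and the rest 1798 each; 8674 frames reaches minute 4, so 31 × 18 + 4 × 2 = 566 labels have been skipped so far.
Adding those back, label number 566116 + 566 = 566682 at 30 labels/s is 18889 s + 12 f = 5 h 14 min 49 s frame 12, i.e. 05:14:49;12.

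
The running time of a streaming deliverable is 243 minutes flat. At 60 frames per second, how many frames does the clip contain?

243 min = 14580 s.
Frames = 14580 × 60 = 874800.

874800 frames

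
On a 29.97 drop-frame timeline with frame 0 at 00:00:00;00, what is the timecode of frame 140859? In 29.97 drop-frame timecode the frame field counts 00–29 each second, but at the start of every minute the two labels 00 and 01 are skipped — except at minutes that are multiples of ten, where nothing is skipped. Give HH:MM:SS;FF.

Ten DF minutes hold 17982 frames, so frame 140859 lies in block 7 (frames 125874–143855) with 14985 frames into that block.
The block's first minute is 1800 frames and the rest 1798 each; 14985 frames reaches minute 8, so 7 × 18 + 8 × 2 = 142 labels have been skipped so far.
Adding those back, label number 140859 + 142 = 141001 at 30 labels/s is 4700 s + 1 f = 1 h 18 min 20 s frame 1, i.e. 01:18:20;01.

01:18:20;01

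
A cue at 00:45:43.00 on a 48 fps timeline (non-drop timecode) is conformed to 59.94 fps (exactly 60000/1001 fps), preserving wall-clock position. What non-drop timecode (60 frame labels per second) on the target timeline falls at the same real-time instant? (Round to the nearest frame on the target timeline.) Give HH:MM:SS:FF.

00:45:40:16

Source frame index: (0×3600 + 45×60 + 43) × 48 + 0 = 131664.
Real time: 131664 / (48) = 2743 s.
Target frame: (2743) × (60000/1001) = 12660000/77 ≈ 164415.584 → 164416.
At 60 labels/s: frame 164416 → 00:45:40:16.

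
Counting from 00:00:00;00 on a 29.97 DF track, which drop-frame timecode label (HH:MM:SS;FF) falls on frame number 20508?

Each 10-minute DF block holds 10 × 60 × 30 − 9 × 2 = 17982 frames. 20508 ÷ 17982 → 1 full block, remainder 2526.
Within the partial block the first minute is 1800 frames and each further minute 1798, so 1 further minute boundary passed. Total skipped labels = 18 × 1 + 2 × 1 = 20.
Non-drop label index = 20508 + 20 = 20528; at 30 labels/s that is 00:11:24:08, i.e. DF 00:11:24;08.

00:11:24;08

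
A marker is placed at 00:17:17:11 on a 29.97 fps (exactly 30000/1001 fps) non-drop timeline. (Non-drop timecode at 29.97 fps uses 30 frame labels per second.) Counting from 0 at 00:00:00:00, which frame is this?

Total seconds to the label: (0 × 3600 + 17 × 60 + 17) = 1037.
Frame index = 1037 × 30 + 11 = 31121.

31121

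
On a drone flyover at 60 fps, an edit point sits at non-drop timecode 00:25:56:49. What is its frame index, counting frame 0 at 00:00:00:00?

93409

Total seconds to the label: (0 × 3600 + 25 × 60 + 56) = 1556.
Frame index = 1556 × 60 + 49 = 93409.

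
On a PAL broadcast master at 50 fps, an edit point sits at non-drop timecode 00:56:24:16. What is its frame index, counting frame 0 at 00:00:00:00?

Total seconds to the label: (0 × 3600 + 56 × 60 + 24) = 3384.
Frame index = 3384 × 50 + 16 = 169216.

169216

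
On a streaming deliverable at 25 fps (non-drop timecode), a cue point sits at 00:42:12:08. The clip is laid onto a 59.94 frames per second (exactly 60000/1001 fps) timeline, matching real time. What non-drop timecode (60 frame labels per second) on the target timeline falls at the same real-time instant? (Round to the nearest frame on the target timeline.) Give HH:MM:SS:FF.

Source frame index: (0×3600 + 42×60 + 12) × 25 + 8 = 63308.
Real time: 63308 / (25) = 63308/25 s.
Target frame: (63308/25) × (60000/1001) = 21705600/143 ≈ 151787.413 → 151787.
At 60 labels/s: frame 151787 → 00:42:09:47.

00:42:09:47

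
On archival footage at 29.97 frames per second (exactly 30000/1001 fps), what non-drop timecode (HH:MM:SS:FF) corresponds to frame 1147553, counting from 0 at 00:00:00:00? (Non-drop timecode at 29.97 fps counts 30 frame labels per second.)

1147553 ÷ 30 = 38251 full seconds, remainder 23 frames.
38251 s = 10 h 37 min 31 s.
Timecode: 10:37:31:23.

10:37:31:23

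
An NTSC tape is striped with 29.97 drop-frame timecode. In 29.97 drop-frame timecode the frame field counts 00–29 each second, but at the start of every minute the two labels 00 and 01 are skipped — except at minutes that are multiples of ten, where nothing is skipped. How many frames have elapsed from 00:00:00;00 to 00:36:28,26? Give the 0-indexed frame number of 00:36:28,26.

As if non-drop at 30 labels/s: (0 × 3600 + 36 × 60 + 28) × 30 + 26 = 65666.
Minute boundaries passed: 36; those not divisible by 10: 36 − 3 = 33; dropped labels = 2 × 33 = 66.
Actual frame index = 65666 − 66 = 65600.

65600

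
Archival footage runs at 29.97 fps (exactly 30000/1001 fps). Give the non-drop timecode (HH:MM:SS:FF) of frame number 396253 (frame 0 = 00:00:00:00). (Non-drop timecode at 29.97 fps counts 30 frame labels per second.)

396253 ÷ 30 = 13208 full seconds, remainder 13 frames.
13208 s = 3 h 40 min 8 s.
Timecode: 03:40:08:13.

03:40:08:13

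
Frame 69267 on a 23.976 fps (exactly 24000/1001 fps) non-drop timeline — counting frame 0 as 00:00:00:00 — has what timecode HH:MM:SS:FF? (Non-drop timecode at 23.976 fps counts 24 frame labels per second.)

69267 ÷ 24 = 2886 full seconds, remainder 3 frames.
2886 s = 0 h 48 min 6 s.
Timecode: 00:48:06:03.

00:48:06:03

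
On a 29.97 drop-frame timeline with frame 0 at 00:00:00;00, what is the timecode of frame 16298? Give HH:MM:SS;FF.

Ten DF minutes hold 17982 frames, so frame 16298 lies in block 0 (frames 0–17981) with 16298 frames into that block.
The block's first minute is 1800 frames and the rest 1798 each; 16298 frames reaches minute 9, so 0 × 18 + 9 × 2 = 18 labels have been skipped so far.
Adding those back, label number 16298 + 18 = 16316 at 30 labels/s is 543 s + 26 f = 0 h 9 min 3 s frame 26, i.e. 00:09:03;26.

00:09:03;26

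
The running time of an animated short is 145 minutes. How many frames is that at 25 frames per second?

145 min = 8700 s.
Frames = 8700 × 25 = 217500.

217500 frames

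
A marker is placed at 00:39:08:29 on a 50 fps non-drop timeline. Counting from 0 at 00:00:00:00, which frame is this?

frame 117429

Total seconds to the label: (0 × 3600 + 39 × 60 + 8) = 2348.
Frame index = 2348 × 50 + 29 = 117429.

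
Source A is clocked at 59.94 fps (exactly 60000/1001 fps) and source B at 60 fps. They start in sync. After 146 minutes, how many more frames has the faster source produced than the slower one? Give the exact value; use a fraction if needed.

525600/1001 frames

146 min = 8760 s.
A emits 60000/1001 × 8760 = 525600000/1001 frames; B emits 60 × 8760 = 525600.
Difference = 525600/1001 frames (≈ 525.0749); B is ahead of A.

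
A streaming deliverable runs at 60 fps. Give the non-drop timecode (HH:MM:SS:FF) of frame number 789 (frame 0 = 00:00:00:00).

00:00:13:09

789 ÷ 60 = 13 full seconds, remainder 9 frames.
13 s = 0 h 0 min 13 s.
Timecode: 00:00:13:09.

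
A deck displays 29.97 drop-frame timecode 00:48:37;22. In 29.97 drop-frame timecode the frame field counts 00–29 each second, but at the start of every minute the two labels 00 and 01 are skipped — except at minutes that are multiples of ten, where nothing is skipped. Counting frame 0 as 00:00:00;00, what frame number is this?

As if non-drop at 30 labels/s: (0 × 3600 + 48 × 60 + 37) × 30 + 22 = 87532.
Minute boundaries passed: 48; those not divisible by 10: 48 − 4 = 44; dropped labels = 2 × 44 = 88.
Actual frame index = 87532 − 88 = 87444.

87444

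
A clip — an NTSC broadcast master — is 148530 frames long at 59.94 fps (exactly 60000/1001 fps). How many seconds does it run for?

Running time = 148530 / (60000/1001) = 2477.9755 s.

2477.9755 seconds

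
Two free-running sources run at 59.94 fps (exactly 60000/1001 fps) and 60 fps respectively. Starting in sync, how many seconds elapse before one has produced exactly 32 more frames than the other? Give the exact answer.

The gap grows by |60 − 60000/1001| = 60/1001 frames per second.
Time for a 32-frame gap: 32 ÷ (60/1001) = 8008/15 s.

8008/15 seconds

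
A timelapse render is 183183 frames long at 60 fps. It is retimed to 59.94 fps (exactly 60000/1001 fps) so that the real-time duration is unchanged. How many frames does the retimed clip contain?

183000 frames

Target frames = source frames × (target rate / source rate) = 183183 × (60000/1001)/(60) = 183183 × 1000/1001 = 183000.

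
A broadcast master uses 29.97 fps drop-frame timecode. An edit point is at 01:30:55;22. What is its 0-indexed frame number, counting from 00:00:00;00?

Complete 10-minute blocks: 9, each 17982 frames → 161838.
Remaining 0 whole minutes in the current block: 0 frames.
Within the current minute: 55 × 30 + 22 = 1672. Total = 161838 + 0 + 1672 = 163510.

163510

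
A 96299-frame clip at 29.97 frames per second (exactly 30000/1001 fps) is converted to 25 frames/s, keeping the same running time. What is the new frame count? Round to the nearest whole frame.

80329 frames

Frames at target rate = 96299 × (25) / (30000/1001) = 96395299/1200 ≈ 80329.416.
Nearest whole frame: 80329.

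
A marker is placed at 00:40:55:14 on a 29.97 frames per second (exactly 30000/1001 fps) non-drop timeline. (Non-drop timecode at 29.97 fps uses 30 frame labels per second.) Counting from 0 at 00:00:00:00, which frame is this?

frame 73664

Total seconds to the label: (0 × 3600 + 40 × 60 + 55) = 2455.
Frame index = 2455 × 30 + 14 = 73664.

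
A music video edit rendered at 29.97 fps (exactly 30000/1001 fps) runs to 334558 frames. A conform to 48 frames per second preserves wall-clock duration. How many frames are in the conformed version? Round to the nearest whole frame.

535828 frames

Frames at target rate = 334558 × (48) / (30000/1001) = 334892558/625 ≈ 535828.093.
Nearest whole frame: 535828.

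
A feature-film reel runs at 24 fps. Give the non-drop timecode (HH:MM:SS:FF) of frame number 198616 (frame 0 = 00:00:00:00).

02:17:55:16

198616 ÷ 24 = 8275 full seconds, remainder 16 frames.
8275 s = 2 h 17 min 55 s.
Timecode: 02:17:55:16.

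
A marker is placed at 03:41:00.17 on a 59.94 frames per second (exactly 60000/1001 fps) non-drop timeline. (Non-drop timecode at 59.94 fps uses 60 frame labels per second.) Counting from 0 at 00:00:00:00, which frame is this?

795617

Total seconds to the label: (3 × 3600 + 41 × 60 + 0) = 13260.
Frame index = 13260 × 60 + 17 = 795617.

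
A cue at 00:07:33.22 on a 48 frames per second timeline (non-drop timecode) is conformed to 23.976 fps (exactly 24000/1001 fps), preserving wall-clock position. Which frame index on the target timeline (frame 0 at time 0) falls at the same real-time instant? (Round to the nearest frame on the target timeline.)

frame 10872

Source frame index: (0×3600 + 7×60 + 33) × 48 + 22 = 21766.
Real time: 21766 / (48) = 10883/24 s.
Target frame: (10883/24) × (24000/1001) = 10883000/1001 ≈ 10872.128 → 10872.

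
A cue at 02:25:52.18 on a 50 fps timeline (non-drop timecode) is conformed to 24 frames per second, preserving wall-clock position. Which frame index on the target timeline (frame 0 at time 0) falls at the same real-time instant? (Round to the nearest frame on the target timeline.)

Source frame index: (2×3600 + 25×60 + 52) × 50 + 18 = 437618.
Real time: 437618 / (50) = 218809/25 s.
Target frame: (218809/25) × (24) = 5251416/25 ≈ 210056.640 → 210057.

frame 210057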